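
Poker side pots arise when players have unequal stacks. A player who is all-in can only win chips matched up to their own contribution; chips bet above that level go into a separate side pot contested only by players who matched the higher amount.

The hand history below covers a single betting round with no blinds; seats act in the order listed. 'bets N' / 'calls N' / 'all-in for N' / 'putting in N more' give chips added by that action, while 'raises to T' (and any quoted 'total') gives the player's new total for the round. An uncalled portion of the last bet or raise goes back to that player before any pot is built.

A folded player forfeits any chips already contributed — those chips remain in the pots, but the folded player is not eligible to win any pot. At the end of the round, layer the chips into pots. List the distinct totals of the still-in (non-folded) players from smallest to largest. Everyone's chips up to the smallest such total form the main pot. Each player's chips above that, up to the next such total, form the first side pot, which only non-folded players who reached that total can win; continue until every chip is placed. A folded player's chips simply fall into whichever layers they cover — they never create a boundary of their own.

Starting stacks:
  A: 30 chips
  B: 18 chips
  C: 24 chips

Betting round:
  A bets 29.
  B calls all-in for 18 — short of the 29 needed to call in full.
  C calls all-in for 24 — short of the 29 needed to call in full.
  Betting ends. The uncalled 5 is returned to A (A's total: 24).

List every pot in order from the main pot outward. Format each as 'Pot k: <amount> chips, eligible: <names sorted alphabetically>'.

Contributions (after 5 returned to A): A=24, B=18, C=24
Pot levels (distinct totals of non-folded players): 18, 24
Layer 1-18: 18 each from A, B, C = 18*3 = 54 chips; eligible A, B, C
Layer 19-24: 6 each from A, C = 6*2 = 12 chips; eligible A, C

Pot 1: 54 chips, eligible: A, B, C
Pot 2: 12 chips, eligible: A, C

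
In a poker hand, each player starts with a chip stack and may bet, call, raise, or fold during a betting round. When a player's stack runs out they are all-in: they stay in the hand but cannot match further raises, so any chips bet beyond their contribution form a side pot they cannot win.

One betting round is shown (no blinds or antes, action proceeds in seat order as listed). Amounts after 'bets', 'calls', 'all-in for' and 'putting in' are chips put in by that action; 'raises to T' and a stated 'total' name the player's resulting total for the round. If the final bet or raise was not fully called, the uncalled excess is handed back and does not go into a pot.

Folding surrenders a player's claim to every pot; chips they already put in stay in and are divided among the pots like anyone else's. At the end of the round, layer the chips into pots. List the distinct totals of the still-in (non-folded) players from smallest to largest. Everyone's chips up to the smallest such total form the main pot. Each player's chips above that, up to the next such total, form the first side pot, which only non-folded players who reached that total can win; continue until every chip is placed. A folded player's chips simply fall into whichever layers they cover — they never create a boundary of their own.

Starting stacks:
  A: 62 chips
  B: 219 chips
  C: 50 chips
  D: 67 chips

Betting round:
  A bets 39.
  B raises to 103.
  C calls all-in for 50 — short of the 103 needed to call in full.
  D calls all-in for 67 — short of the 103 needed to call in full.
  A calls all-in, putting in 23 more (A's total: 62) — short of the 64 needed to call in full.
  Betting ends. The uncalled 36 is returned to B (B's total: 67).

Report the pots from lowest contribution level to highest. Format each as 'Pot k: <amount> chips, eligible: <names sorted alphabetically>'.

Contributions (after 36 returned to B): A=62, B=67, C=50, D=67
Pot levels (distinct totals of non-folded players): 50, 62, 67
Layer 1-50: 50 each from A, B, C, D = 50*4 = 200 chips; eligible A, B, C, D
Layer 51-62: 12 each from A, B, D = 12*3 = 36 chips; eligible A, B, D
Layer 63-67: 5 each from B, D = 5*2 = 10 chips; eligible B, D

Pot 1: 200 chips, eligible: A, B, C, D
Pot 2: 36 chips, eligible: A, B, D
Pot 3: 10 chips, eligible: B, D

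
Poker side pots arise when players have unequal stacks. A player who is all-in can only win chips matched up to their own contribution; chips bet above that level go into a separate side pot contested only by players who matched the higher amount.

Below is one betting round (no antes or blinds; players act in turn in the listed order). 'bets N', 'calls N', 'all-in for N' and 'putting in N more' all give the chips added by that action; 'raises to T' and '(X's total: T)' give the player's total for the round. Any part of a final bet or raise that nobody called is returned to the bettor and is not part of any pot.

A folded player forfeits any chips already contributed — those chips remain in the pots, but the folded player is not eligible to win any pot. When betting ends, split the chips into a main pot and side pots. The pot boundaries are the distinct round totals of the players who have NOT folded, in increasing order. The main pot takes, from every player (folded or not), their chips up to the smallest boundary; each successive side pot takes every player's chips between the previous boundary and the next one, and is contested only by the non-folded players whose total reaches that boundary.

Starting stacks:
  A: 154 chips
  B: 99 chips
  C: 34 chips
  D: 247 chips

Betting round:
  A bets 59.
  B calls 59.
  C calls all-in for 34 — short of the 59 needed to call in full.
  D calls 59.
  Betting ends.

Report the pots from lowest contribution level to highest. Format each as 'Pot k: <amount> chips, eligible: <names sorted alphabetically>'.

Pot 1: 136 chips, eligible: A, B, C, D
Pot 2: 75 chips, eligible: A, B, D

Derivation:
Contributions: A=59, B=59, C=34, D=59
Pot levels (distinct totals of non-folded players): 34, 59
Layer 1-34: 34 each from A, B, C, D = 34*4 = 136 chips; eligible A, B, C, D
Layer 35-59: 25 each from A, B, D = 25*3 = 75 chips; eligible A, B, D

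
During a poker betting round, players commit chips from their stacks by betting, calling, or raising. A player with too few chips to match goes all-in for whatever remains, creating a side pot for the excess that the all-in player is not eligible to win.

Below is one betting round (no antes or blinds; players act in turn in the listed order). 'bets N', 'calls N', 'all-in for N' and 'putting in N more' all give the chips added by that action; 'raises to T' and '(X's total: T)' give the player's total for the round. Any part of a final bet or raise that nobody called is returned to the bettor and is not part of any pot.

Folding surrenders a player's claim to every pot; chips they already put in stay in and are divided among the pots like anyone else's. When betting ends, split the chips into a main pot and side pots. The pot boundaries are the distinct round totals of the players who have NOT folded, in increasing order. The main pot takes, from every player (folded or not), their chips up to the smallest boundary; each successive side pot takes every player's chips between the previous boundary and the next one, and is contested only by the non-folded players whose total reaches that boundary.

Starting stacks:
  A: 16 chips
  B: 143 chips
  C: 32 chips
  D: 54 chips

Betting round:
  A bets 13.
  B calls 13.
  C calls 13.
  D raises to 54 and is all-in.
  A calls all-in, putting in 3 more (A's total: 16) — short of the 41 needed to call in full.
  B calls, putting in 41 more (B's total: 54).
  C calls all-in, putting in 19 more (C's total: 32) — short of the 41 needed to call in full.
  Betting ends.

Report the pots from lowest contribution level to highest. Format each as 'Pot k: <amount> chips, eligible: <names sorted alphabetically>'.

Pot 1: 64 chips, eligible: A, B, C, D
Pot 2: 48 chips, eligible: B, C, D
Pot 3: 44 chips, eligible: B, D

Derivation:
Contributions: A=16, B=54, C=32, D=54
Pot levels (distinct totals of non-folded players): 16, 32, 54
Layer 1-16: 16 each from A, B, C, D = 16*4 = 64 chips; eligible A, B, C, D
Layer 17-32: 16 each from B, C, D = 16*3 = 48 chips; eligible B, C, D
Layer 33-54: 22 each from B, D = 22*2 = 44 chips; eligible B, D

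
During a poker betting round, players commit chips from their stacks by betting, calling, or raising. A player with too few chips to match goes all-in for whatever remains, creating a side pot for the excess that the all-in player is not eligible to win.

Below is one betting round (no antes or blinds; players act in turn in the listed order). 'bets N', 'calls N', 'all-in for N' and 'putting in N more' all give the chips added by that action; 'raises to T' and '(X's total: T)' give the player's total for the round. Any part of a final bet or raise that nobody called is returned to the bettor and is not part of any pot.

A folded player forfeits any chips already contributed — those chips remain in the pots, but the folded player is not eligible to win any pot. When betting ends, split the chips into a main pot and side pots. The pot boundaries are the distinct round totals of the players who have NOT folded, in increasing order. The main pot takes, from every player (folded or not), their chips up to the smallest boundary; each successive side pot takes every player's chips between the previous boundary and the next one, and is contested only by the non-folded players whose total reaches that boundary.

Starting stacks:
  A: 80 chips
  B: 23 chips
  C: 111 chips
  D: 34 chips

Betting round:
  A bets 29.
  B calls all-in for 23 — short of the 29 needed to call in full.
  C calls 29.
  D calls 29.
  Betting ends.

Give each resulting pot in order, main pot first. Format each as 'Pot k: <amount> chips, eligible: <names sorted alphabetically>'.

Pot 1: 92 chips, eligible: A, B, C, D
Pot 2: 18 chips, eligible: A, C, D

Derivation:
Contributions: A=29, B=23, C=29, D=29
Pot levels (distinct totals of non-folded players): 23, 29
Layer 1-23: 23 each from A, B, C, D = 23*4 = 92 chips; eligible A, B, C, D
Layer 24-29: 6 each from A, C, D = 6*3 = 18 chips; eligible A, C, D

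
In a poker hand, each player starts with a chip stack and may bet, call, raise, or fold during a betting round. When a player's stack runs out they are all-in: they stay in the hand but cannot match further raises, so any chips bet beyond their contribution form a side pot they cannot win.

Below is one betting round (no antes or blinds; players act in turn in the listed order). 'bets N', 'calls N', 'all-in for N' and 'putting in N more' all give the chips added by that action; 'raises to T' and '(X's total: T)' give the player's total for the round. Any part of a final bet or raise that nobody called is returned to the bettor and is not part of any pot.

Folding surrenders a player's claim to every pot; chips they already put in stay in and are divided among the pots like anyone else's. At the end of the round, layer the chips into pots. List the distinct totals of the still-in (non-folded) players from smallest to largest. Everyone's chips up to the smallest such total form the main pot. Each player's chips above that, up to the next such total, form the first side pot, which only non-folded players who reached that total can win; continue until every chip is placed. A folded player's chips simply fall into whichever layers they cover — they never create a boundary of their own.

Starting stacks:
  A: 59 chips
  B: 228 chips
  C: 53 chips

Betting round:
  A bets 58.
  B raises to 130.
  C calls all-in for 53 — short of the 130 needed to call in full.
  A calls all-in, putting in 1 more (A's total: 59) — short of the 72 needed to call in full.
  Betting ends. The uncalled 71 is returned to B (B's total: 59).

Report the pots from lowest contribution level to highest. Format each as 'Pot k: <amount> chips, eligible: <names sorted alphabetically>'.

Pot 1: 159 chips, eligible: A, B, C
Pot 2: 12 chips, eligible: A, B

Derivation:
Contributions (after 71 returned to B): A=59, B=59, C=53
Pot levels (distinct totals of non-folded players): 53, 59
Layer 1-53: 53 each from A, B, C = 53*3 = 159 chips; eligible A, B, C
Layer 54-59: 6 each from A, B = 6*2 = 12 chips; eligible A, B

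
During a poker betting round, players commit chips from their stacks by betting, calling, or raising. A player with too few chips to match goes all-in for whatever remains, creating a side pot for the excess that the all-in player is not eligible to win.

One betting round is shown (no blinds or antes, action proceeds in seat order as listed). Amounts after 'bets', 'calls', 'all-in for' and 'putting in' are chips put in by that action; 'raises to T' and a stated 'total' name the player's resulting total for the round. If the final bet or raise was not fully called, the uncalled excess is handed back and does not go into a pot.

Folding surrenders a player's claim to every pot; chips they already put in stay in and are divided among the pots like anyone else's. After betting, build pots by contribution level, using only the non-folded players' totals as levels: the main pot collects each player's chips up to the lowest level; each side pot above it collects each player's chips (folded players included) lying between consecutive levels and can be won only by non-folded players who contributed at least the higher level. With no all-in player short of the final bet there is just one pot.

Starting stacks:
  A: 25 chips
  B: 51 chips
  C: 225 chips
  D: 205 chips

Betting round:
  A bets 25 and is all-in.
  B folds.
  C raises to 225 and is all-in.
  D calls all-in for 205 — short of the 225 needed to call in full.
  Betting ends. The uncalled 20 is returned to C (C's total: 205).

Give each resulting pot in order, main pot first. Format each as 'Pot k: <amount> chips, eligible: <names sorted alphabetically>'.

Contributions (after 20 returned to C): A=25, C=205, D=205
Folded: B
Pot levels (distinct totals of non-folded players): 25, 205
Layer 1-25: 25 each from A, C, D = 25*3 = 75 chips; eligible A, C, D
Layer 26-205: 180 each from C, D = 180*2 = 360 chips; eligible C, D

Pot 1: 75 chips, eligible: A, C, D
Pot 2: 360 chips, eligible: C, D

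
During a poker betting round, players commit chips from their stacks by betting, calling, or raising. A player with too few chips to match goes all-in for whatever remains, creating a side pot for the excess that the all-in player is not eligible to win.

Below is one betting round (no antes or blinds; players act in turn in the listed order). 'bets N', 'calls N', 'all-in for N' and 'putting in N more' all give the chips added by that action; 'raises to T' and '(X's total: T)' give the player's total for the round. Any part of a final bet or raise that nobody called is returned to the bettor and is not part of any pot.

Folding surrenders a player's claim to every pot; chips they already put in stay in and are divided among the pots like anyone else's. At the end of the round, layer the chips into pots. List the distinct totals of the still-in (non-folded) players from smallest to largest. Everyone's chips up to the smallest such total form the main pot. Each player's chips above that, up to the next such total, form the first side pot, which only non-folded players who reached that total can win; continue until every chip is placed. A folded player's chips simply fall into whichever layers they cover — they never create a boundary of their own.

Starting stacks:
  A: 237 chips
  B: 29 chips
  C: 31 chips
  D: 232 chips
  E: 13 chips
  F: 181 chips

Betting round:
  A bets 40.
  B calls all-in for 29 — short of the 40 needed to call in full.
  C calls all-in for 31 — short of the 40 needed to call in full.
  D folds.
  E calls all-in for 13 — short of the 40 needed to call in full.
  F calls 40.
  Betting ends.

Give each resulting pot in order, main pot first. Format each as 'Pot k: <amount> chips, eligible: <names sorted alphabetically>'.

Pot 1: 65 chips, eligible: A, B, C, E, F
Pot 2: 64 chips, eligible: A, B, C, F
Pot 3: 6 chips, eligible: A, C, F
Pot 4: 18 chips, eligible: A, F

Derivation:
Contributions: A=40, B=29, C=31, E=13, F=40
Folded: D
Pot levels (distinct totals of non-folded players): 13, 29, 31, 40
Layer 1-13: 13 each from A, B, C, E, F = 13*5 = 65 chips; eligible A, B, C, E, F
Layer 14-29: 16 each from A, B, C, F = 16*4 = 64 chips; eligible A, B, C, F
Layer 30-31: 2 each from A, C, F = 2*3 = 6 chips; eligible A, C, F
Layer 32-40: 9 each from A, F = 9*2 = 18 chips; eligible A, F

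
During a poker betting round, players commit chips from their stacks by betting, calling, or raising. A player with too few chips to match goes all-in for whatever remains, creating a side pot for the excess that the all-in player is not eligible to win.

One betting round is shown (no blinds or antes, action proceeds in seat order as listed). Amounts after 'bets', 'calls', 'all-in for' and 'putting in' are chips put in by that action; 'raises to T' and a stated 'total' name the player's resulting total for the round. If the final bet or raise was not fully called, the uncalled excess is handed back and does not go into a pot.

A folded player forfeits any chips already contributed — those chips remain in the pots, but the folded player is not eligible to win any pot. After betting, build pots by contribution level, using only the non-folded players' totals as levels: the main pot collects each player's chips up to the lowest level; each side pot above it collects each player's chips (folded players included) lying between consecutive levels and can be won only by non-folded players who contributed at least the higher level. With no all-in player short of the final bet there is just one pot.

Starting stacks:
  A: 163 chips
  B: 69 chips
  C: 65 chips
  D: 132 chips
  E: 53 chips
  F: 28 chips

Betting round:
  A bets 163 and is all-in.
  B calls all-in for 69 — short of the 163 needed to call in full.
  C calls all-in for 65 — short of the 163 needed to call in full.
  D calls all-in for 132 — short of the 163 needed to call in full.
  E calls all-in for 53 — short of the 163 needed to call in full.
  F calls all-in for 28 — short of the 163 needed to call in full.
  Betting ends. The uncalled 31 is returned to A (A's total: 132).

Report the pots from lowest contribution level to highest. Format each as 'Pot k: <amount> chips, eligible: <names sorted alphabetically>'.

Pot 1: 168 chips, eligible: A, B, C, D, E, F
Pot 2: 125 chips, eligible: A, B, C, D, E
Pot 3: 48 chips, eligible: A, B, C, D
Pot 4: 12 chips, eligible: A, B, D
Pot 5: 126 chips, eligible: A, D

Derivation:
Contributions (after 31 returned to A): A=132, B=69, C=65, D=132, E=53, F=28
Pot levels (distinct totals of non-folded players): 28, 53, 65, 69, 132
Layer 1-28: 28 each from A, B, C, D, E, F = 28*6 = 168 chips; eligible A, B, C, D, E, F
Layer 29-53: 25 each from A, B, C, D, E = 25*5 = 125 chips; eligible A, B, C, D, E
Layer 54-65: 12 each from A, B, C, D = 12*4 = 48 chips; eligible A, B, C, D
Layer 66-69: 4 each from A, B, D = 4*3 = 12 chips; eligible A, B, D
Layer 70-132: 63 each from A, D = 63*2 = 126 chips; eligible A, D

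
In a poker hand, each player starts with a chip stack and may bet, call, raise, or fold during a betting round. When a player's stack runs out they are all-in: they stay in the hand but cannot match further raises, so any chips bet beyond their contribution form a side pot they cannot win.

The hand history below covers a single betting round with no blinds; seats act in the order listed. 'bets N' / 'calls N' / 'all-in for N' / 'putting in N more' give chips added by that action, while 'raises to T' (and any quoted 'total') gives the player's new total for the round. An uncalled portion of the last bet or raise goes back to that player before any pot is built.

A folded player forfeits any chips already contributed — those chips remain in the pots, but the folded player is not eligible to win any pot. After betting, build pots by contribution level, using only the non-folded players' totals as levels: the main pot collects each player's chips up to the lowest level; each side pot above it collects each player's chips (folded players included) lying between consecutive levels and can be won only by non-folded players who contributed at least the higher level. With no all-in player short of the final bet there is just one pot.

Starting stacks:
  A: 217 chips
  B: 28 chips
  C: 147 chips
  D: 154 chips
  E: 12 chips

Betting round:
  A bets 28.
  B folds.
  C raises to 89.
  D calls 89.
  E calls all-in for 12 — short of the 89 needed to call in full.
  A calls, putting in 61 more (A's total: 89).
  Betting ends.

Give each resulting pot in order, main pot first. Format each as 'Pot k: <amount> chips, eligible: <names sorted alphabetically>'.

Contributions: A=89, C=89, D=89, E=12
Folded: B
Pot levels (distinct totals of non-folded players): 12, 89
Layer 1-12: 12 each from A, C, D, E = 12*4 = 48 chips; eligible A, C, D, E
Layer 13-89: 77 each from A, C, D = 77*3 = 231 chips; eligible A, C, D

Pot 1: 48 chips, eligible: A, C, D, E
Pot 2: 231 chips, eligible: A, C, D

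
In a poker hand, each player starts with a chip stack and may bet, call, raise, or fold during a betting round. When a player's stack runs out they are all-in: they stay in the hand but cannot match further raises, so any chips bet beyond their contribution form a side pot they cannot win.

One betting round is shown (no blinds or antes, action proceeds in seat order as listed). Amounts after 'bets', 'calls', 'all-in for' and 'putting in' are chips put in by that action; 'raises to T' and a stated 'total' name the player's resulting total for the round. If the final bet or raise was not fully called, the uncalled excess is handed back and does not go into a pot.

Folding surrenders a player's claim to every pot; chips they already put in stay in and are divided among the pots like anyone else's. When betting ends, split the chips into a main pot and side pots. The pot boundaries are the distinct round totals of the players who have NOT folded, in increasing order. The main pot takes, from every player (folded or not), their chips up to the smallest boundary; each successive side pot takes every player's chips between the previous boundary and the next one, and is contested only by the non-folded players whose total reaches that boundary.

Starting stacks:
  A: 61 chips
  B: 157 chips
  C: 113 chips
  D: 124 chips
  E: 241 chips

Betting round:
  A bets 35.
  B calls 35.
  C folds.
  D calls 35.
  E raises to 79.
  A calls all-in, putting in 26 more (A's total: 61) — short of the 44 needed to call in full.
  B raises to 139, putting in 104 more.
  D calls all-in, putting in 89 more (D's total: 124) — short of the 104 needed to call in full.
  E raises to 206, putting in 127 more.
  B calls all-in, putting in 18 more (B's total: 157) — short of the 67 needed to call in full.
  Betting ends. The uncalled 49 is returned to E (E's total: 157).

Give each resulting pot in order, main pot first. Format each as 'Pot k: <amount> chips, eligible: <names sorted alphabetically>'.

Pot 1: 244 chips, eligible: A, B, D, E
Pot 2: 189 chips, eligible: B, D, E
Pot 3: 66 chips, eligible: B, E

Derivation:
Contributions (after 49 returned to E): A=61, B=157, D=124, E=157
Folded: C
Pot levels (distinct totals of non-folded players): 61, 124, 157
Layer 1-61: 61 each from A, B, D, E = 61*4 = 244 chips; eligible A, B, D, E
Layer 62-124: 63 each from B, D, E = 63*3 = 189 chips; eligible B, D, E
Layer 125-157: 33 each from B, E = 33*2 = 66 chips; eligible B, E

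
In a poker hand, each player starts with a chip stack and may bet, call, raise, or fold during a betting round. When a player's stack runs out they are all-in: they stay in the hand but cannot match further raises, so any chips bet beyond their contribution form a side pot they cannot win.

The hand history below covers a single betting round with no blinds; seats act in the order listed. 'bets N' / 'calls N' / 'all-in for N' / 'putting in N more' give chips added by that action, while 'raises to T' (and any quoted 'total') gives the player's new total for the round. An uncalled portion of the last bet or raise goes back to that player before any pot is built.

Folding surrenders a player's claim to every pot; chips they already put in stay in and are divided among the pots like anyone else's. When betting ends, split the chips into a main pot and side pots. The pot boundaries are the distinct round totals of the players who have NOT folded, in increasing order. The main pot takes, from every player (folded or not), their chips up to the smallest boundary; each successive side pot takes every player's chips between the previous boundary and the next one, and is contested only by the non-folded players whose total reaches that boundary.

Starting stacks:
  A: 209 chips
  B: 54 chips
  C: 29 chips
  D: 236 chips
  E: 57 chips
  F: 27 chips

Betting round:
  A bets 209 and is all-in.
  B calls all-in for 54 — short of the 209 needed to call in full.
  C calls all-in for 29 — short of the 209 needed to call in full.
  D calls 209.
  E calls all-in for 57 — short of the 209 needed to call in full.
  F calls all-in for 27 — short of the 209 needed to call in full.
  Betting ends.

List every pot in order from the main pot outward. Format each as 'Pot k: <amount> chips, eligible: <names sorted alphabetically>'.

Contributions: A=209, B=54, C=29, D=209, E=57, F=27
Pot levels (distinct totals of non-folded players): 27, 29, 54, 57, 209
Layer 1-27: 27 each from A, B, C, D, E, F = 27*6 = 162 chips; eligible A, B, C, D, E, F
Layer 28-29: 2 each from A, B, C, D, E = 2*5 = 10 chips; eligible A, B, C, D, E
Layer 30-54: 25 each from A, B, D, E = 25*4 = 100 chips; eligible A, B, D, E
Layer 55-57: 3 each from A, D, E = 3*3 = 9 chips; eligible A, D, E
Layer 58-209: 152 each from A, D = 152*2 = 304 chips; eligible A, D

Pot 1: 162 chips, eligible: A, B, C, D, E, F
Pot 2: 10 chips, eligible: A, B, C, D, E
Pot 3: 100 chips, eligible: A, B, D, E
Pot 4: 9 chips, eligible: A, D, E
Pot 5: 304 chips, eligible: A, D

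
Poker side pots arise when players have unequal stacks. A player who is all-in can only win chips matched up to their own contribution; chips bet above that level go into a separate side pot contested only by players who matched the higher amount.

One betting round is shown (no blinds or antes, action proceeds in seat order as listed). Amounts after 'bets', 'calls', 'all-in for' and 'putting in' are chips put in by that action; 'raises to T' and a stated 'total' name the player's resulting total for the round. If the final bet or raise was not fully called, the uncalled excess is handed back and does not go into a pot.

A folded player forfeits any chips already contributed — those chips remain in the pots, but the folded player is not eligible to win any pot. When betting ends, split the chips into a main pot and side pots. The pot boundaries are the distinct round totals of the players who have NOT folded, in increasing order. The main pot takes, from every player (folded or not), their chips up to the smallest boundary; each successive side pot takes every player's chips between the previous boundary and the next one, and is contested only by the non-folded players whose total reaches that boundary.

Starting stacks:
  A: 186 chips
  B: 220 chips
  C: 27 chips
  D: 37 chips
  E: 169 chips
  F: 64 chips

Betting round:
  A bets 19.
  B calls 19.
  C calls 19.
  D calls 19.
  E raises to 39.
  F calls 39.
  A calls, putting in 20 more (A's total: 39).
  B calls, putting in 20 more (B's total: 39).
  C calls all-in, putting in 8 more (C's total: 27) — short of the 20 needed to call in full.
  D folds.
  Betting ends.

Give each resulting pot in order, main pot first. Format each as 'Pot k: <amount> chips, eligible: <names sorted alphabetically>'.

Contributions: A=39, B=39, C=27, D=19, E=39, F=39
Folded: D
Pot levels (distinct totals of non-folded players): 27, 39
Layer 1-27: A 27 + B 27 + C 27 + D 19 + E 27 + F 27 = 154 chips; eligible A, B, C, E, F
Layer 28-39: 12 each from A, B, E, F = 12*4 = 48 chips; eligible A, B, E, F

Pot 1: 154 chips, eligible: A, B, C, E, F
Pot 2: 48 chips, eligible: A, B, E, F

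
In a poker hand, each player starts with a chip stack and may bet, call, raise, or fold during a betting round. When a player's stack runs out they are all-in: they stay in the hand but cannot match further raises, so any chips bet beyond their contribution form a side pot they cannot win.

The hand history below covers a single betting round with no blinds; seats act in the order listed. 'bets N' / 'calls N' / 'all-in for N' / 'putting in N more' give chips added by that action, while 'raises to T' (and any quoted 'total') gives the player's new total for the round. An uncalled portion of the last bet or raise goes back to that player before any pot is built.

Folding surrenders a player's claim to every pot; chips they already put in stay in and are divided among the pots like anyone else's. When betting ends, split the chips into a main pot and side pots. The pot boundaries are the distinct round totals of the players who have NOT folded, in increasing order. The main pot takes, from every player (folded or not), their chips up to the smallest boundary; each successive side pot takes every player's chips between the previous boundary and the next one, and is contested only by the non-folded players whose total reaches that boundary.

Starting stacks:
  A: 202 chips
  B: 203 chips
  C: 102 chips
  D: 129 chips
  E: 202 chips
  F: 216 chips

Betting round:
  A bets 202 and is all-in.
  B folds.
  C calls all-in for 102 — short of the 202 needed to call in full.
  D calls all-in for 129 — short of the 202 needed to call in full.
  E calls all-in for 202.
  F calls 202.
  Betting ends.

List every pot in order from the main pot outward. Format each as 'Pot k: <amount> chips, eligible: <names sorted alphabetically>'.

Contributions: A=202, C=102, D=129, E=202, F=202
Folded: B
Pot levels (distinct totals of non-folded players): 102, 129, 202
Layer 1-102: 102 each from A, C, D, E, F = 102*5 = 510 chips; eligible A, C, D, E, F
Layer 103-129: 27 each from A, D, E, F = 27*4 = 108 chips; eligible A, D, E, F
Layer 130-202: 73 each from A, E, F = 73*3 = 219 chips; eligible A, E, F

Pot 1: 510 chips, eligible: A, C, D, E, F
Pot 2: 108 chips, eligible: A, D, E, F
Pot 3: 219 chips, eligible: A, E, F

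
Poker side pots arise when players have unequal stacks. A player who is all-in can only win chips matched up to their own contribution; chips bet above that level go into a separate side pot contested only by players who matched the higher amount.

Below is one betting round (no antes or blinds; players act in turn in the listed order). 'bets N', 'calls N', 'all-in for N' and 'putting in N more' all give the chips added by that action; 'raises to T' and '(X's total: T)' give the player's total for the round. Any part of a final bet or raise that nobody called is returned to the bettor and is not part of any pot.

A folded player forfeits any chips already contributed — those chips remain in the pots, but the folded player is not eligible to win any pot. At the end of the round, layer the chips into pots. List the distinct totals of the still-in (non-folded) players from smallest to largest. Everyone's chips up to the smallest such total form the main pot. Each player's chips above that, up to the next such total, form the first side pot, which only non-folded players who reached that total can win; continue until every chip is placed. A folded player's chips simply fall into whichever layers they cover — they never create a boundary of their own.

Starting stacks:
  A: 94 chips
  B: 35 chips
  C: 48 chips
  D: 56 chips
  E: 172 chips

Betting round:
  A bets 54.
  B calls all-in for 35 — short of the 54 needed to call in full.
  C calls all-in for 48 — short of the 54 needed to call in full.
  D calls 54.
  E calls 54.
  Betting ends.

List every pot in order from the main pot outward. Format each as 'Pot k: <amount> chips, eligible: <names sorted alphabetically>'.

Pot 1: 175 chips, eligible: A, B, C, D, E
Pot 2: 52 chips, eligible: A, C, D, E
Pot 3: 18 chips, eligible: A, D, E

Derivation:
Contributions: A=54, B=35, C=48, D=54, E=54
Pot levels (distinct totals of non-folded players): 35, 48, 54
Layer 1-35: 35 each from A, B, C, D, E = 35*5 = 175 chips; eligible A, B, C, D, E
Layer 36-48: 13 each from A, C, D, E = 13*4 = 52 chips; eligible A, C, D, E
Layer 49-54: 6 each from A, D, E = 6*3 = 18 chips; eligible A, D, E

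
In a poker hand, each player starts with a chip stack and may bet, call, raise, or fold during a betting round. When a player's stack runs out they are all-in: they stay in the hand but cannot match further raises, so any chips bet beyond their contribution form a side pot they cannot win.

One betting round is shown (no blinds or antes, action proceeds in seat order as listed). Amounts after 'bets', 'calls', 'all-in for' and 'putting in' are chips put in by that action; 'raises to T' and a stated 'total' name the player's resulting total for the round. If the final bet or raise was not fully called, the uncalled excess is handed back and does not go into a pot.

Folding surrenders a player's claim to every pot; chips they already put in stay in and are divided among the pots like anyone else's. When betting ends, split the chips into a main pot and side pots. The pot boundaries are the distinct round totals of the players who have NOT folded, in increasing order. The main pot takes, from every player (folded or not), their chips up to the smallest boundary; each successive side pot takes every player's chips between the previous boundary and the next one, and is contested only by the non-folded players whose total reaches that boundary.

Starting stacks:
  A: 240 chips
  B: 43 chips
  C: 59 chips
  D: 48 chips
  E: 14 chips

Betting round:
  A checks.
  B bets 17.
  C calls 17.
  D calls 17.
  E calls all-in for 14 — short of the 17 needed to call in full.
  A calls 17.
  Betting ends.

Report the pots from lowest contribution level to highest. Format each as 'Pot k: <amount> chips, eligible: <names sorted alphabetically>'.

Pot 1: 70 chips, eligible: A, B, C, D, E
Pot 2: 12 chips, eligible: A, B, C, D

Derivation:
Contributions: A=17, B=17, C=17, D=17, E=14
Pot levels (distinct totals of non-folded players): 14, 17
Layer 1-14: 14 each from A, B, C, D, E = 14*5 = 70 chips; eligible A, B, C, D, E
Layer 15-17: 3 each from A, B, C, D = 3*4 = 12 chips; eligible A, B, C, D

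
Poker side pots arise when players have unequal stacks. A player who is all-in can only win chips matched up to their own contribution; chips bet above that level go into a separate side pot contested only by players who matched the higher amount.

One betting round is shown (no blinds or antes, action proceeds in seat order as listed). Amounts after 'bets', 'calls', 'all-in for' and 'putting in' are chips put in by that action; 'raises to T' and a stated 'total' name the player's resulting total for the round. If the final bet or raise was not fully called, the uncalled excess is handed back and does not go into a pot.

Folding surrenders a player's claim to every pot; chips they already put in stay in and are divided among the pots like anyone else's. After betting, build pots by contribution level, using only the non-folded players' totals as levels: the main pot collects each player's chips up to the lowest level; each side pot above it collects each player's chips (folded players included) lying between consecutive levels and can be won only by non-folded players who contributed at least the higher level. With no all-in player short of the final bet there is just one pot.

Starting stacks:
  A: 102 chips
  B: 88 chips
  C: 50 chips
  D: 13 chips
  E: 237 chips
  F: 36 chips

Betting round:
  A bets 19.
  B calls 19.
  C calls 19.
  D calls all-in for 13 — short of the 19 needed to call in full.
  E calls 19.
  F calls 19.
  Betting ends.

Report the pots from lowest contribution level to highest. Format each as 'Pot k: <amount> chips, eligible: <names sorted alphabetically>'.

Contributions: A=19, B=19, C=19, D=13, E=19, F=19
Pot levels (distinct totals of non-folded players): 13, 19
Layer 1-13: 13 each from A, B, C, D, E, F = 13*6 = 78 chips; eligible A, B, C, D, E, F
Layer 14-19: 6 each from A, B, C, E, F = 6*5 = 30 chips; eligible A, B, C, E, F

Pot 1: 78 chips, eligible: A, B, C, D, E, F
Pot 2: 30 chips, eligible: A, B, C, E, F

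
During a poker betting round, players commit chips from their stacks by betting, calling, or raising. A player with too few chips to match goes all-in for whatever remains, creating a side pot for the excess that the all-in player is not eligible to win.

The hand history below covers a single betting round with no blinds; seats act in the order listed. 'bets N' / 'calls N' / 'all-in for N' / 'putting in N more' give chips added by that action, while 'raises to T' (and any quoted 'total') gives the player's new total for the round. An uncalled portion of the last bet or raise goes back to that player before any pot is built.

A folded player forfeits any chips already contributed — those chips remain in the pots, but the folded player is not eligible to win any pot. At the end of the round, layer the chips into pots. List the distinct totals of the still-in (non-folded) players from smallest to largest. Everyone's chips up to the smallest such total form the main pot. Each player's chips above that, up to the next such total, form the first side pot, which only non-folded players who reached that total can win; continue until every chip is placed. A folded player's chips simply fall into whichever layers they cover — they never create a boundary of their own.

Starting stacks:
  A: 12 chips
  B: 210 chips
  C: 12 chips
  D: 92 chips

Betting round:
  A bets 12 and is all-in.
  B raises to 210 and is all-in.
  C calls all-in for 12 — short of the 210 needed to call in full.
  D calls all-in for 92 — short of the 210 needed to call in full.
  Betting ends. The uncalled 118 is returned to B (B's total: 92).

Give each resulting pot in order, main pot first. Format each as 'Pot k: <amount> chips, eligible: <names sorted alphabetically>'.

Contributions (after 118 returned to B): A=12, B=92, C=12, D=92
Pot levels (distinct totals of non-folded players): 12, 92
Layer 1-12: 12 each from A, B, C, D = 12*4 = 48 chips; eligible A, B, C, D
Layer 13-92: 80 each from B, D = 80*2 = 160 chips; eligible B, D

Pot 1: 48 chips, eligible: A, B, C, D
Pot 2: 160 chips, eligible: B, D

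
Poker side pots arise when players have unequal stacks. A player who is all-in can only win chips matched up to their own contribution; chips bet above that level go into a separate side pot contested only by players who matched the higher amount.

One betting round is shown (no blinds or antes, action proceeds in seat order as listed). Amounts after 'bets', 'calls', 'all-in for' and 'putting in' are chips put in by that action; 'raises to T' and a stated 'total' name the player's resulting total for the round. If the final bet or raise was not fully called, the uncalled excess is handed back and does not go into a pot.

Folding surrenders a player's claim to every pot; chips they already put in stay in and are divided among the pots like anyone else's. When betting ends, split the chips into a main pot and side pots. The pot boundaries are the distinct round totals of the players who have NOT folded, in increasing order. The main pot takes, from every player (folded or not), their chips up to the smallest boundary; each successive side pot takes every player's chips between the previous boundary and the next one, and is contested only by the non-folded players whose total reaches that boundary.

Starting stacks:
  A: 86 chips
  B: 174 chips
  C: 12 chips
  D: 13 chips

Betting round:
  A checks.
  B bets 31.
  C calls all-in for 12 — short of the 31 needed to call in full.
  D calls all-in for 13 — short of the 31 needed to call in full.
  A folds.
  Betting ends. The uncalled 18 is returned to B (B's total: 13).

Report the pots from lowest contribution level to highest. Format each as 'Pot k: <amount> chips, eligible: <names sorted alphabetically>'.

Contributions (after 18 returned to B): B=13, C=12, D=13
Folded: A
Pot levels (distinct totals of non-folded players): 12, 13
Layer 1-12: 12 each from B, C, D = 12*3 = 36 chips; eligible B, C, D
Layer 13-13: 1 each from B, D = 1*2 = 2 chips; eligible B, D

Pot 1: 36 chips, eligible: B, C, D
Pot 2: 2 chips, eligible: B, D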